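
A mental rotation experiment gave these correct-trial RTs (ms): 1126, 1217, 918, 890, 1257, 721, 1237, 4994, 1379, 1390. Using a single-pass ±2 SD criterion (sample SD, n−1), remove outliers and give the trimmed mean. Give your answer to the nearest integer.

1126 ms

n = 10, ΣRT = 15129, M = 1512.900
Σ(x−M)² = 13898960.90; s = √(13898960.90/9) = 1242.710
Cutoffs: 1512.900 ± 2·1242.710 → [-972.5, 3998.3]
Outside: 4994 → excluded.
Retained (n=9): Σ = 10135, mean = 10135/9 = 1126.111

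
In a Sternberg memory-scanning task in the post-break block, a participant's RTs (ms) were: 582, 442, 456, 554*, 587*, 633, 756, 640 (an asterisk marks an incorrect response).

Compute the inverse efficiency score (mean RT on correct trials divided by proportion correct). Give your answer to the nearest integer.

780 ms

Correct trials (n=6): 582, 442, 456, 633, 756, 640
Mean correct RT = 3509/6 = 584.8333 ms
Proportion correct = 6/8
IES = 584.8333 / (6/8) = 779.778 ms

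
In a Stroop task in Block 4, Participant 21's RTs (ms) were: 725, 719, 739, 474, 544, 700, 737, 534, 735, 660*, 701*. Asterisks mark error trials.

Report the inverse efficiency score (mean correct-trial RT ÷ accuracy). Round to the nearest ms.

Correct trials (n=9): 725, 719, 739, 474, 544, 700, 737, 534, 735
Mean correct RT = 5907/9 = 656.3333 ms
Proportion correct = 9/11
IES = 656.3333 / (9/11) = 802.185 ms

802 ms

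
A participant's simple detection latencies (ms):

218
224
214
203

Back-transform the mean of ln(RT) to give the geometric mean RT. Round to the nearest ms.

ln(RT): 5.3845, 5.4116, 5.3660, 5.3132
Mean ln(RT) = 21.4753/4 = 5.36883
Geometric mean = exp(5.36883) = 214.61 ms

215 ms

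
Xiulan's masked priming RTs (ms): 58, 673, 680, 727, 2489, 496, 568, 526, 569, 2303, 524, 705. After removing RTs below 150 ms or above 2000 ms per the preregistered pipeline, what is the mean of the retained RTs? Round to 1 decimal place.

607.6 ms

Excluded: 58, 2303, 2489
Retained (n=9): Σ = 5468
Mean = 5468/9 = 607.5556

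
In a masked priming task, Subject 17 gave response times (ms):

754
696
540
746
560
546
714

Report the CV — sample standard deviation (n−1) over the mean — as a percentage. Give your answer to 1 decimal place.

15.0%

n = 7, Σ = 4556, M = 650.8571
Σ(x−M)² = 57254.857; s = √(57254.857/6) = 97.6856
CV = 97.6856 / 650.8571 = 0.15009 = 15.009%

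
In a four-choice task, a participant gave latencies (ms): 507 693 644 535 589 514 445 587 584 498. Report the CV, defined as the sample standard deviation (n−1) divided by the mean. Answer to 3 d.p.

n = 10, Σ = 5596, M = 559.6000
Σ(x−M)² = 49508.400; s = √(49508.400/9) = 74.1683
CV = 74.1683 / 559.6000 = 0.13254

0.133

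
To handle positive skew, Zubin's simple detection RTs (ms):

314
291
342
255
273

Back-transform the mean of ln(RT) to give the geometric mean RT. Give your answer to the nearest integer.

293 ms

ln(RT): 5.7494, 5.6733, 5.8348, 5.5413, 5.6095
Mean ln(RT) = 28.4083/5 = 5.68165
Geometric mean = exp(5.68165) = 293.43 ms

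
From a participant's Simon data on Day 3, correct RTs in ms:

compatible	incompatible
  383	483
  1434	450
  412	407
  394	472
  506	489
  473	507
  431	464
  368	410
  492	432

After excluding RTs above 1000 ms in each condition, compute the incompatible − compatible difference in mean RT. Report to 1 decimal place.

compatible: exclude 1434
M(compatible) = 3459/8 = 432.375
M(incompatible) = 4114/9 = 457.111
Difference = 457.111 − 432.375 = 24.736 ms

24.7 ms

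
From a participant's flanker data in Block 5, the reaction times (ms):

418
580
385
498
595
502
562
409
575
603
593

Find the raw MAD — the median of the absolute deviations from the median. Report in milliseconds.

41 ms

Sorted: 385, 409, 418, 498, 502, 562, 575, 580, 593, 595, 603 → median = 562
|x − 562|: 144, 18, 177, 64, 33, 60, 0, 153, 13, 41, 31
Sorted deviations: 0, 13, 18, 31, 33, 41, 60, 64, 144, 153, 177 → MAD = 41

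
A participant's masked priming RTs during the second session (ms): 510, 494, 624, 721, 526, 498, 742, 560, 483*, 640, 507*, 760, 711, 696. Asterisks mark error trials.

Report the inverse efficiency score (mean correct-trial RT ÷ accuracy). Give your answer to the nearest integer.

Correct trials (n=12): 510, 494, 624, 721, 526, 498, 742, 560, 640, 760, 711, 696
Mean correct RT = 7482/12 = 623.5000 ms
Proportion correct = 12/14
IES = 623.5000 / (12/14) = 727.417 ms

727 ms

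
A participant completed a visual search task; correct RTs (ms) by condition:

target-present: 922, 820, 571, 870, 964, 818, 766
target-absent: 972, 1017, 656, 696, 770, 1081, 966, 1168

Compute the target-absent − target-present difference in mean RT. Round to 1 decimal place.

97.0 ms

M(target-present) = 5731/7 = 818.714
M(target-absent) = 7326/8 = 915.750
Difference = 915.750 − 818.714 = 97.036 ms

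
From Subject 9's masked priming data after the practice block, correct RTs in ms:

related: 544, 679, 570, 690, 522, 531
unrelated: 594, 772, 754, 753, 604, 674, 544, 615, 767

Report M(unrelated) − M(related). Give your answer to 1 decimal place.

M(related) = 3536/6 = 589.333
M(unrelated) = 6077/9 = 675.222
Difference = 675.222 − 589.333 = 85.889 ms

85.9 ms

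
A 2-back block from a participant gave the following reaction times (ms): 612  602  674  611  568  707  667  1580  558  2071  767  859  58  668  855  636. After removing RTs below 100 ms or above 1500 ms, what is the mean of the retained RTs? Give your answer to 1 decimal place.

Excluded: 58, 1580, 2071
Retained (n=13): Σ = 8784
Mean = 8784/13 = 675.6923

675.7 ms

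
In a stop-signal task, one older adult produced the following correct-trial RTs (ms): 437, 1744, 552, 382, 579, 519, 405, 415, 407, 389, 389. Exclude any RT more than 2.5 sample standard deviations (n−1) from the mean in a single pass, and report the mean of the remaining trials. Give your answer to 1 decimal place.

n = 11, ΣRT = 6218, M = 565.273
Σ(x−M)² = 1577410.18; s = √(1577410.18/10) = 397.166
Cutoffs: 565.273 ± 2.5·397.166 → [-427.6, 1558.2]
Outside: 1744 → excluded.
Retained (n=10): Σ = 4474, mean = 4474/10 = 447.400

447.4 ms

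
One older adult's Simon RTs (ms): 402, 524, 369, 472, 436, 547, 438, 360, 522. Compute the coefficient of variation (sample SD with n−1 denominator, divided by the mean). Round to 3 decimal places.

0.152

n = 9, Σ = 4070, M = 452.2222
Σ(x−M)² = 37813.556; s = √(37813.556/8) = 68.7510
CV = 68.7510 / 452.2222 = 0.15203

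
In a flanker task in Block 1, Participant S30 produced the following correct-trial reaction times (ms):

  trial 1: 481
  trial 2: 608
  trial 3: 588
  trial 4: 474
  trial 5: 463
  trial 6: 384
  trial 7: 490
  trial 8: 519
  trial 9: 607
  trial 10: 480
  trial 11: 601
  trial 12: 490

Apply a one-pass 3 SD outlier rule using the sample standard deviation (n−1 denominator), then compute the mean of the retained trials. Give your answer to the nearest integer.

n = 12, ΣRT = 6185, M = 515.417
Σ(x−M)² = 55028.92; s = √(55028.92/11) = 70.729
Cutoffs: 515.417 ± 3·70.729 → [303.2, 727.6]
No RTs fall outside the cutoffs; all 12 retained. Mean = 6185/12 = 515.417

515 ms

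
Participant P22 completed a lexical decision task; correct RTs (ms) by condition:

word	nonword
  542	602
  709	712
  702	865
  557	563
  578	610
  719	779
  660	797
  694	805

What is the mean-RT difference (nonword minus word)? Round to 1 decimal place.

71.5 ms

M(word) = 5161/8 = 645.125
M(nonword) = 5733/8 = 716.625
Difference = 716.625 − 645.125 = 71.500 ms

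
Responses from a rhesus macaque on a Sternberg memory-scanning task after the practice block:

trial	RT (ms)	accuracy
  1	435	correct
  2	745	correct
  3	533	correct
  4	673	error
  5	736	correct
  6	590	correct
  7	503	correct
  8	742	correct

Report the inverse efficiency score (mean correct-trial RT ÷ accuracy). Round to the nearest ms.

699 ms

Correct trials (n=7): 435, 745, 533, 736, 590, 503, 742
Mean correct RT = 4284/7 = 612.0000 ms
Proportion correct = 7/8
IES = 612.0000 / (7/8) = 699.429 ms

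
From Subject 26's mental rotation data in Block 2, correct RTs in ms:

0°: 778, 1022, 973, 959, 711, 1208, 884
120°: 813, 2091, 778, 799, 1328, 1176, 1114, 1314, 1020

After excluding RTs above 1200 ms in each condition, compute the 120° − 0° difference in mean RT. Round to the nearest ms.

0°: exclude 1208
120°: exclude 2091, 1328, 1314
M(0°) = 5327/6 = 887.833
M(120°) = 5700/6 = 950.000
Difference = 950.000 − 887.833 = 62.167 ms

62 ms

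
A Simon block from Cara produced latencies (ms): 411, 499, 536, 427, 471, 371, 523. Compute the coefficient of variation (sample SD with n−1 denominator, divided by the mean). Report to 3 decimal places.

0.133

n = 7, Σ = 3238, M = 462.5714
Σ(x−M)² = 22751.714; s = √(22751.714/6) = 61.5788
CV = 61.5788 / 462.5714 = 0.13312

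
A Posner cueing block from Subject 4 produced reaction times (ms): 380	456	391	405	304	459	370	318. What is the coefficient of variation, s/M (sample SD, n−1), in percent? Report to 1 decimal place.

14.6%

n = 8, Σ = 3083, M = 385.3750
Σ(x−M)² = 22251.875; s = √(22251.875/7) = 56.3812
CV = 56.3812 / 385.3750 = 0.14630 = 14.630%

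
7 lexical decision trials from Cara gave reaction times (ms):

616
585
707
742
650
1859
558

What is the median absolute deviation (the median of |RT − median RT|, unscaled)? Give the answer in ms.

65 ms

Sorted: 558, 585, 616, 650, 707, 742, 1859 → median = 650
|x − 650|: 34, 65, 57, 92, 0, 1209, 92
Sorted deviations: 0, 34, 57, 65, 92, 92, 1209 → MAD = 65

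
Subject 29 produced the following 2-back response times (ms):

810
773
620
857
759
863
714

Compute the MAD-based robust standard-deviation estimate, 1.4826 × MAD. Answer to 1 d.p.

87.5 ms

Sorted: 620, 714, 759, 773, 810, 857, 863 → median = 773
|x − 773| sorted: 0, 14, 37, 59, 84, 90, 153 → MAD = 59
Robust SD ≈ 1.4826 × 59 = 87.473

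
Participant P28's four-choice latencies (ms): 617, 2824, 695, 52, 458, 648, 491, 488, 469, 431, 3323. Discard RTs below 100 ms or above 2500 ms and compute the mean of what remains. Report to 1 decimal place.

Excluded: 52, 2824, 3323
Retained (n=8): Σ = 4297
Mean = 4297/8 = 537.1250

537.1 ms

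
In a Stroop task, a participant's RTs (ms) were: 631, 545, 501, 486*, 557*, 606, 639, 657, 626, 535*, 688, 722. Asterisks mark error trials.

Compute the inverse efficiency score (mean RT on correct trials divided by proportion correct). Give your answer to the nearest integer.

Correct trials (n=9): 631, 545, 501, 606, 639, 657, 626, 688, 722
Mean correct RT = 5615/9 = 623.8889 ms
Proportion correct = 9/12
IES = 623.8889 / (9/12) = 831.852 ms

832 ms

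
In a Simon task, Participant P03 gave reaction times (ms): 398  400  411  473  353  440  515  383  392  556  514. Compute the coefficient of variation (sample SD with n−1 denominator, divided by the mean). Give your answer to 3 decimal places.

n = 11, Σ = 4835, M = 439.5455
Σ(x−M)² = 42970.727; s = √(42970.727/10) = 65.5521
CV = 65.5521 / 439.5455 = 0.14914

0.149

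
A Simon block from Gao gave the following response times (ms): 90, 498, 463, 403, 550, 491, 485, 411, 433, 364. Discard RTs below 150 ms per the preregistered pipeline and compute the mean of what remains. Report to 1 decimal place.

Excluded: 90
Retained (n=9): Σ = 4098
Mean = 4098/9 = 455.3333

455.3 ms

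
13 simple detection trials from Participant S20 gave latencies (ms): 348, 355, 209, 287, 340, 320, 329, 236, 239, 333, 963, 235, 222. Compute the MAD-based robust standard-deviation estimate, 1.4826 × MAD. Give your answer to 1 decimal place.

Sorted: 209, 222, 235, 236, 239, 287, 320, 329, 333, 340, 348, 355, 963 → median = 320
|x − 320| sorted: 0, 9, 13, 20, 28, 33, 35, 81, 84, 85, 98, 111, 643 → MAD = 35
Robust SD ≈ 1.4826 × 35 = 51.891

51.9 ms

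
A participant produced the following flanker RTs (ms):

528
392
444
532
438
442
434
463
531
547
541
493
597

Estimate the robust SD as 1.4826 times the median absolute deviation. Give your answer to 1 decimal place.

Sorted: 392, 434, 438, 442, 444, 463, 493, 528, 531, 532, 541, 547, 597 → median = 493
|x − 493| sorted: 0, 30, 35, 38, 39, 48, 49, 51, 54, 55, 59, 101, 104 → MAD = 49
Robust SD ≈ 1.4826 × 49 = 72.647

72.6 ms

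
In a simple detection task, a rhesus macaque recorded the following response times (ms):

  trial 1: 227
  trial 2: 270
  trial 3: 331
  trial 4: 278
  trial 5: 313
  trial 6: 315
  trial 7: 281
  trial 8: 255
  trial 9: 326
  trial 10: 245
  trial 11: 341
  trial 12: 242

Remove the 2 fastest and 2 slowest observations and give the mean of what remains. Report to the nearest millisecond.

Sorted: 227, 242, 245, 255, 270, 278, 281, 313, 315, 326, 331, 341
Drop lowest 2 (227, 242) and highest 2 (331, 341)
Remaining (n=8): Σ = 2283, mean = 2283/8 = 285.375

285 ms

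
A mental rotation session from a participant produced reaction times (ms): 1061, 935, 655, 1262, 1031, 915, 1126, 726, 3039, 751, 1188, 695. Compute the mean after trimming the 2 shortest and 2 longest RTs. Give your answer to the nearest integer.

967 ms

Sorted: 655, 695, 726, 751, 915, 935, 1031, 1061, 1126, 1188, 1262, 3039
Drop lowest 2 (655, 695) and highest 2 (1262, 3039)
Remaining (n=8): Σ = 7733, mean = 7733/8 = 966.625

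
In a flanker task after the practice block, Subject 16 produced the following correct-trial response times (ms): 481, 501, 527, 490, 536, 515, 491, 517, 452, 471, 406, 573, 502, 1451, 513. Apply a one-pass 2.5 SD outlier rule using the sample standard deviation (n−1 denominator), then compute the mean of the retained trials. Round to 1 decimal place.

n = 15, ΣRT = 8426, M = 561.733
Σ(x−M)² = 867800.93; s = √(867800.93/14) = 248.969
Cutoffs: 561.733 ± 2.5·248.969 → [-60.7, 1184.2]
Outside: 1451 → excluded.
Retained (n=14): Σ = 6975, mean = 6975/14 = 498.214

498.2 ms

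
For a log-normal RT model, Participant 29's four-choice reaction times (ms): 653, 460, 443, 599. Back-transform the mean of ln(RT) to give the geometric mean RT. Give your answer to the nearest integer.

ln(RT): 6.4816, 6.1312, 6.0936, 6.3953
Mean ln(RT) = 25.1016/4 = 6.27541
Geometric mean = exp(6.27541) = 531.34 ms

531 ms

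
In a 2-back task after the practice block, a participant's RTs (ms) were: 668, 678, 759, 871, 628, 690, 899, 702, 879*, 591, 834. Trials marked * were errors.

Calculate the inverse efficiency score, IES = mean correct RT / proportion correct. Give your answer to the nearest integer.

805 ms

Correct trials (n=10): 668, 678, 759, 871, 628, 690, 899, 702, 591, 834
Mean correct RT = 7320/10 = 732.0000 ms
Proportion correct = 10/11
IES = 732.0000 / (10/11) = 805.200 ms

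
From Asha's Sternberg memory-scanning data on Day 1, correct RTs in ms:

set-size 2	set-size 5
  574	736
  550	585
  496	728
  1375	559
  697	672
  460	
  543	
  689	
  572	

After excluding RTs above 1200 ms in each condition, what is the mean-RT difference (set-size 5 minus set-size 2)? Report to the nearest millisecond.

83 ms

set-size 2: exclude 1375
M(set-size 2) = 4581/8 = 572.625
M(set-size 5) = 3280/5 = 656.000
Difference = 656.000 − 572.625 = 83.375 ms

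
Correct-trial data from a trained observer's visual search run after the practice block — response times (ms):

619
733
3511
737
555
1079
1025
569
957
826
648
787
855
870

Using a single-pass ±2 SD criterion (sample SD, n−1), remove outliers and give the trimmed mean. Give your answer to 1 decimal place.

789.2 ms

n = 14, ΣRT = 13771, M = 983.643
Σ(x−M)² = 7216969.21; s = √(7216969.21/13) = 745.085
Cutoffs: 983.643 ± 2·745.085 → [-506.5, 2473.8]
Outside: 3511 → excluded.
Retained (n=13): Σ = 10260, mean = 10260/13 = 789.231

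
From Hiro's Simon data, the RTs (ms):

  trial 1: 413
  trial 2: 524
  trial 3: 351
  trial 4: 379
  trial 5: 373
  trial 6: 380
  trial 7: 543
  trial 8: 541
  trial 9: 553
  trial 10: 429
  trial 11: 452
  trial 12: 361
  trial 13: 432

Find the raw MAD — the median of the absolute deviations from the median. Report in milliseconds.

Sorted: 351, 361, 373, 379, 380, 413, 429, 432, 452, 524, 541, 543, 553 → median = 429
|x − 429|: 16, 95, 78, 50, 56, 49, 114, 112, 124, 0, 23, 68, 3
Sorted deviations: 0, 3, 16, 23, 49, 50, 56, 68, 78, 95, 112, 114, 124 → MAD = 56

56 ms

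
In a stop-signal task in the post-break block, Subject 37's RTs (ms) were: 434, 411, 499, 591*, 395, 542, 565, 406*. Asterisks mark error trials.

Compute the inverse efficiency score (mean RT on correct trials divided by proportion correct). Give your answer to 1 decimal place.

632.4 ms

Correct trials (n=6): 434, 411, 499, 395, 542, 565
Mean correct RT = 2846/6 = 474.3333 ms
Proportion correct = 6/8
IES = 474.3333 / (6/8) = 632.444 ms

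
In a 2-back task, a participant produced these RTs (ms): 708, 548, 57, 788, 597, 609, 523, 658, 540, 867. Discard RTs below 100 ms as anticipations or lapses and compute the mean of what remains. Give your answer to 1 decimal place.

Excluded: 57
Retained (n=9): Σ = 5838
Mean = 5838/9 = 648.6667

648.7 ms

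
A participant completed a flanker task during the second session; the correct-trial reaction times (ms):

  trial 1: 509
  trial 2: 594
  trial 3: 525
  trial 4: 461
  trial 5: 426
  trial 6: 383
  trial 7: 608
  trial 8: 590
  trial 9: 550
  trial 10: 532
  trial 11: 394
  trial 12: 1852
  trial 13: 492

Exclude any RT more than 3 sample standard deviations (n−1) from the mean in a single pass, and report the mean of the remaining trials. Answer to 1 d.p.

n = 13, ΣRT = 7916, M = 608.923
Σ(x−M)² = 1738484.92; s = √(1738484.92/12) = 380.623
Cutoffs: 608.923 ± 3·380.623 → [-532.9, 1750.8]
Outside: 1852 → excluded.
Retained (n=12): Σ = 6064, mean = 6064/12 = 505.333

505.3 ms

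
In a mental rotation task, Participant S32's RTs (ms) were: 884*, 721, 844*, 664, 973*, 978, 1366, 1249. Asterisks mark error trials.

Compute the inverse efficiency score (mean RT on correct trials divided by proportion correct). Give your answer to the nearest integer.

1593 ms

Correct trials (n=5): 721, 664, 978, 1366, 1249
Mean correct RT = 4978/5 = 995.6000 ms
Proportion correct = 5/8
IES = 995.6000 / (5/8) = 1592.960 ms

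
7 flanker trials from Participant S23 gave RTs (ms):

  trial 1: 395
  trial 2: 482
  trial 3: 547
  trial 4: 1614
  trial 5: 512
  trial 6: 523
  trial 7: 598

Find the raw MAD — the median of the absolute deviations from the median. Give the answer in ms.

Sorted: 395, 482, 512, 523, 547, 598, 1614 → median = 523
|x − 523|: 128, 41, 24, 1091, 11, 0, 75
Sorted deviations: 0, 11, 24, 41, 75, 128, 1091 → MAD = 41

41 ms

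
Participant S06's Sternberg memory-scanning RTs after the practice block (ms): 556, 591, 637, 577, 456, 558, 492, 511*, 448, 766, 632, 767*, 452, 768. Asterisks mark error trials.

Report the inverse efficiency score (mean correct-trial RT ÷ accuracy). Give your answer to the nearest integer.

674 ms

Correct trials (n=12): 556, 591, 637, 577, 456, 558, 492, 448, 766, 632, 452, 768
Mean correct RT = 6933/12 = 577.7500 ms
Proportion correct = 12/14
IES = 577.7500 / (12/14) = 674.042 ms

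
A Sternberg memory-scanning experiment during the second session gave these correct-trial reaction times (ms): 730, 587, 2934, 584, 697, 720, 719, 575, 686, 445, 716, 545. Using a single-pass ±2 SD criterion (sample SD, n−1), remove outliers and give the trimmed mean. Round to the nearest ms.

n = 12, ΣRT = 9938, M = 828.167
Σ(x−M)² = 4926657.67; s = √(4926657.67/11) = 669.237
Cutoffs: 828.167 ± 2·669.237 → [-510.3, 2166.6]
Outside: 2934 → excluded.
Retained (n=11): Σ = 7004, mean = 7004/11 = 636.727

637 ms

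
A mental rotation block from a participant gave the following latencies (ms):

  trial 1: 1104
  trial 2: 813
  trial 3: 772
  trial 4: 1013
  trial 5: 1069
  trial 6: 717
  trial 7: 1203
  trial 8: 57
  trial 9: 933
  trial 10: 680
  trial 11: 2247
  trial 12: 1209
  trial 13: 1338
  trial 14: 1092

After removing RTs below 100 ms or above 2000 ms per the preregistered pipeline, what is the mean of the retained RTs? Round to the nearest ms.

Excluded: 57, 2247
Retained (n=12): Σ = 11943
Mean = 11943/12 = 995.2500

995 ms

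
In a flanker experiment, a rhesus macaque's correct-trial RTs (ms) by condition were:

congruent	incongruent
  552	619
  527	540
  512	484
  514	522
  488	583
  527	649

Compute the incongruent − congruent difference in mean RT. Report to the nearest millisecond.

M(congruent) = 3120/6 = 520.000
M(incongruent) = 3397/6 = 566.167
Difference = 566.167 − 520.000 = 46.167 ms

46 ms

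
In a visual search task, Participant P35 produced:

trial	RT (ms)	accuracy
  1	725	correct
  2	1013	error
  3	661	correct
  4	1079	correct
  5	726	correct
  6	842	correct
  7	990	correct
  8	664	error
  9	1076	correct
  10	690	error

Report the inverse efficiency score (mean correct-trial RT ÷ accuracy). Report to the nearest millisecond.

1245 ms

Correct trials (n=7): 725, 661, 1079, 726, 842, 990, 1076
Mean correct RT = 6099/7 = 871.2857 ms
Proportion correct = 7/10
IES = 871.2857 / (7/10) = 1244.694 ms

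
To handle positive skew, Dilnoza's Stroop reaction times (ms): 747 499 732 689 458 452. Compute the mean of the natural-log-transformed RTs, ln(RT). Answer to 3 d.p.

ln(RT): 6.6161, 6.2126, 6.5958, 6.5352, 6.1269, 6.1137
Σ ln(RT) = 38.2002
Mean = 38.2002/6 = 6.36671

6.367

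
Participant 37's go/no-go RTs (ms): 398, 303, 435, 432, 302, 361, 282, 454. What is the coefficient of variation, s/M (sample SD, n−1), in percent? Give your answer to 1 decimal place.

n = 8, Σ = 2967, M = 370.8750
Σ(x−M)² = 32840.875; s = √(32840.875/7) = 68.4949
CV = 68.4949 / 370.8750 = 0.18468 = 18.468%

18.5%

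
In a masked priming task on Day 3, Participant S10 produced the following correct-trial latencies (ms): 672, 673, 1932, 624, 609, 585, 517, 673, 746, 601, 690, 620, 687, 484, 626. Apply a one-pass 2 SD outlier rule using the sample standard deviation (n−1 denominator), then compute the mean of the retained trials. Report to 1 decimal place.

629.1 ms

n = 15, ΣRT = 10739, M = 715.933
Σ(x−M)² = 1647746.93; s = √(1647746.93/14) = 343.069
Cutoffs: 715.933 ± 2·343.069 → [29.8, 1402.1]
Outside: 1932 → excluded.
Retained (n=14): Σ = 8807, mean = 8807/14 = 629.071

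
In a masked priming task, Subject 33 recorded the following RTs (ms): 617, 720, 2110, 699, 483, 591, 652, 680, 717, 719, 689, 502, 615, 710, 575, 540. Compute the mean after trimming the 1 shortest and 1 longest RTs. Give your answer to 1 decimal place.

644.7 ms

Sorted: 483, 502, 540, 575, 591, 615, 617, 652, 680, 689, 699, 710, 717, 719, 720, 2110
Drop lowest 1 (483) and highest 1 (2110)
Remaining (n=14): Σ = 9026, mean = 9026/14 = 644.714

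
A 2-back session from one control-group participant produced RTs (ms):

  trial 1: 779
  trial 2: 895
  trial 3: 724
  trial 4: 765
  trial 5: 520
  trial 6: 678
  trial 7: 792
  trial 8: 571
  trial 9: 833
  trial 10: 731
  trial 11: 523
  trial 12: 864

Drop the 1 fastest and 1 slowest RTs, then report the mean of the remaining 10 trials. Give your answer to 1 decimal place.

Sorted: 520, 523, 571, 678, 724, 731, 765, 779, 792, 833, 864, 895
Drop lowest 1 (520) and highest 1 (895)
Remaining (n=10): Σ = 7260, mean = 7260/10 = 726.000

726.0 ms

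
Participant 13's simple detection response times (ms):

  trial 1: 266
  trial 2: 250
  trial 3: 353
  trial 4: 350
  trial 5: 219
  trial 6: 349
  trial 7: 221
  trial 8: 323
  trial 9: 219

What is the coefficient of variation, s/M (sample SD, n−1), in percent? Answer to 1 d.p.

21.2%

n = 9, Σ = 2550, M = 283.3333
Σ(x−M)² = 28758.000; s = √(28758.000/8) = 59.9562
CV = 59.9562 / 283.3333 = 0.21161 = 21.161%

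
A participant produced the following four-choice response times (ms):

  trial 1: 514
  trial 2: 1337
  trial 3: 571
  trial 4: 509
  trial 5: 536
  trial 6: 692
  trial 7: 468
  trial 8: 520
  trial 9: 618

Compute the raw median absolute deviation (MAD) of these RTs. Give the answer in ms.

Sorted: 468, 509, 514, 520, 536, 571, 618, 692, 1337 → median = 536
|x − 536|: 22, 801, 35, 27, 0, 156, 68, 16, 82
Sorted deviations: 0, 16, 22, 27, 35, 68, 82, 156, 801 → MAD = 35

35 ms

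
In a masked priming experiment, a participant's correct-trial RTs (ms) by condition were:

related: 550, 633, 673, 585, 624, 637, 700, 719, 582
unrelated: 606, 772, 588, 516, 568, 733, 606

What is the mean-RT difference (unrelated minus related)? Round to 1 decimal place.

M(related) = 5703/9 = 633.667
M(unrelated) = 4389/7 = 627.000
Difference = 627.000 − 633.667 = -6.667 ms

-6.7 ms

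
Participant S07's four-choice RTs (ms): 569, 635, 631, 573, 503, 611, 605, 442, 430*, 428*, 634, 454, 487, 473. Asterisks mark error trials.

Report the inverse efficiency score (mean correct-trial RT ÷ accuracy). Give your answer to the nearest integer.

Correct trials (n=12): 569, 635, 631, 573, 503, 611, 605, 442, 634, 454, 487, 473
Mean correct RT = 6617/12 = 551.4167 ms
Proportion correct = 12/14
IES = 551.4167 / (12/14) = 643.319 ms

643 ms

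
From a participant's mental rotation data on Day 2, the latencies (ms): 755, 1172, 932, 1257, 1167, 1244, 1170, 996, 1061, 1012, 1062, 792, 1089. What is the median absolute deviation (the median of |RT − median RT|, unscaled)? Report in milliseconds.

Sorted: 755, 792, 932, 996, 1012, 1061, 1062, 1089, 1167, 1170, 1172, 1244, 1257 → median = 1062
|x − 1062|: 307, 110, 130, 195, 105, 182, 108, 66, 1, 50, 0, 270, 27
Sorted deviations: 0, 1, 27, 50, 66, 105, 108, 110, 130, 182, 195, 270, 307 → MAD = 108

108 ms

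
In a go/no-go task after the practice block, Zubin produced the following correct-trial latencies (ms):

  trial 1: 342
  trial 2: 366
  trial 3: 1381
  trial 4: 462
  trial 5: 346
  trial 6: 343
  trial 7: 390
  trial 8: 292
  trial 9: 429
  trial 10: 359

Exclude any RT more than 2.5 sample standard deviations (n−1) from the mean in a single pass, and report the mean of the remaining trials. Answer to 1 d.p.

369.9 ms

n = 10, ΣRT = 4710, M = 471.000
Σ(x−M)² = 940766.00; s = √(940766.00/9) = 323.310
Cutoffs: 471.000 ± 2.5·323.310 → [-337.3, 1279.3]
Outside: 1381 → excluded.
Retained (n=9): Σ = 3329, mean = 3329/9 = 369.889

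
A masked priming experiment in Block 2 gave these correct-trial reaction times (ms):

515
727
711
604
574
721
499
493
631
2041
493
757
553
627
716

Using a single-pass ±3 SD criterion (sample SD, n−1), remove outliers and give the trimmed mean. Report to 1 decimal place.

615.8 ms

n = 15, ΣRT = 10662, M = 710.800
Σ(x−M)² = 2018442.40; s = √(2018442.40/14) = 379.703
Cutoffs: 710.800 ± 3·379.703 → [-428.3, 1849.9]
Outside: 2041 → excluded.
Retained (n=14): Σ = 8621, mean = 8621/14 = 615.786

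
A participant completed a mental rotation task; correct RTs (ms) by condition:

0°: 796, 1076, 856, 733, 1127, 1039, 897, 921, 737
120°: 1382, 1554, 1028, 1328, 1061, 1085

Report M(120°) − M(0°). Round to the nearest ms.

M(0°) = 8182/9 = 909.111
M(120°) = 7438/6 = 1239.667
Difference = 1239.667 − 909.111 = 330.556 ms

331 ms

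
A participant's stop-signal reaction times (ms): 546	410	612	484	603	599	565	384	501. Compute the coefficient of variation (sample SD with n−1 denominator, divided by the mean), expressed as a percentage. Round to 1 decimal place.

n = 9, Σ = 4704, M = 522.6667
Σ(x−M)² = 56484.000; s = √(56484.000/8) = 84.0268
CV = 84.0268 / 522.6667 = 0.16077 = 16.077%

16.1%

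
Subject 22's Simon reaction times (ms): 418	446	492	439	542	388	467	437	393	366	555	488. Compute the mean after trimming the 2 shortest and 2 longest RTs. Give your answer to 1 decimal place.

447.5 ms

Sorted: 366, 388, 393, 418, 437, 439, 446, 467, 488, 492, 542, 555
Drop lowest 2 (366, 388) and highest 2 (542, 555)
Remaining (n=8): Σ = 3580, mean = 3580/8 = 447.500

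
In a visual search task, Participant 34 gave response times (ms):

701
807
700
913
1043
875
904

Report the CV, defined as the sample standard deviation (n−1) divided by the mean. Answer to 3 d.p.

0.145

n = 7, Σ = 5943, M = 849.0000
Σ(x−M)² = 91302.000; s = √(91302.000/6) = 123.3572
CV = 123.3572 / 849.0000 = 0.14530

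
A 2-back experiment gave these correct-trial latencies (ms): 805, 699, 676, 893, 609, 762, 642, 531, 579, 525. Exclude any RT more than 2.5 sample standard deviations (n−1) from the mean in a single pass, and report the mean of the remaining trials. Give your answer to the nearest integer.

672 ms

n = 10, ΣRT = 6721, M = 672.100
Σ(x−M)² = 130382.90; s = √(130382.90/9) = 120.362
Cutoffs: 672.100 ± 2.5·120.362 → [371.2, 973.0]
No RTs fall outside the cutoffs; all 10 retained. Mean = 6721/10 = 672.100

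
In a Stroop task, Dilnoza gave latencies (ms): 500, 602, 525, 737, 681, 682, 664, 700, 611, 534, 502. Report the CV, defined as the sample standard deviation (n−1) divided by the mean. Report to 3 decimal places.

n = 11, Σ = 6738, M = 612.5455
Σ(x−M)² = 74128.727; s = √(74128.727/10) = 86.0980
CV = 86.0980 / 612.5455 = 0.14056

0.141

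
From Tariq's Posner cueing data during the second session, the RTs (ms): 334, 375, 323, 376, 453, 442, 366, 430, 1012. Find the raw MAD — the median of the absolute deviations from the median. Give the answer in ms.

53 ms

Sorted: 323, 334, 366, 375, 376, 430, 442, 453, 1012 → median = 376
|x − 376|: 42, 1, 53, 0, 77, 66, 10, 54, 636
Sorted deviations: 0, 1, 10, 42, 53, 54, 66, 77, 636 → MAD = 53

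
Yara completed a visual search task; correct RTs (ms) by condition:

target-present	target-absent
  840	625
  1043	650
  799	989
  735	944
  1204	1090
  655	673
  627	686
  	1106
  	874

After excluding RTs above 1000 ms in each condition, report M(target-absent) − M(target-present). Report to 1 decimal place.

target-present: exclude 1043, 1204
target-absent: exclude 1090, 1106
M(target-present) = 3656/5 = 731.200
M(target-absent) = 5441/7 = 777.286
Difference = 777.286 − 731.200 = 46.086 ms

46.1 ms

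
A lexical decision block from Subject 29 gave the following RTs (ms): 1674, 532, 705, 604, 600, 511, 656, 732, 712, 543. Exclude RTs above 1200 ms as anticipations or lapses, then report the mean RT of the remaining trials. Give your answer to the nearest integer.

Excluded: 1674
Retained (n=9): Σ = 5595
Mean = 5595/9 = 621.6667

622 ms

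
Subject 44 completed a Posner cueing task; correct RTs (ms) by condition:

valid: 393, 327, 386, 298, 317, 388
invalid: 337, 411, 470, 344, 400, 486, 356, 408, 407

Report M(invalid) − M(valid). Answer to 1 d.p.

50.6 ms

M(valid) = 2109/6 = 351.500
M(invalid) = 3619/9 = 402.111
Difference = 402.111 − 351.500 = 50.611 ms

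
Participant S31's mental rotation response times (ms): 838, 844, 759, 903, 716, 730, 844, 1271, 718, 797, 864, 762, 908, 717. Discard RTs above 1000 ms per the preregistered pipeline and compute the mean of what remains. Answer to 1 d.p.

800.0 ms

Excluded: 1271
Retained (n=13): Σ = 10400
Mean = 10400/13 = 800.0000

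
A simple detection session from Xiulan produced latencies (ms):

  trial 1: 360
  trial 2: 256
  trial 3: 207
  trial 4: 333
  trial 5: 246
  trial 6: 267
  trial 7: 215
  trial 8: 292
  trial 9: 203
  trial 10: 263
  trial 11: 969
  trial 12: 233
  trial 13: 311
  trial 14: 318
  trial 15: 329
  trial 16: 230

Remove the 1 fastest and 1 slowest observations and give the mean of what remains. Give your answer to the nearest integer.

Sorted: 203, 207, 215, 230, 233, 246, 256, 263, 267, 292, 311, 318, 329, 333, 360, 969
Drop lowest 1 (203) and highest 1 (969)
Remaining (n=14): Σ = 3860, mean = 3860/14 = 275.714

276 ms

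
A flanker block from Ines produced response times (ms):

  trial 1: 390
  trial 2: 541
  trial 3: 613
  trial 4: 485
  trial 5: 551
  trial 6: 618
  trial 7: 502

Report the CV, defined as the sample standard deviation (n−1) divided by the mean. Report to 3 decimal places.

0.150

n = 7, Σ = 3700, M = 528.5714
Σ(x−M)² = 37589.714; s = √(37589.714/6) = 79.1515
CV = 79.1515 / 528.5714 = 0.14975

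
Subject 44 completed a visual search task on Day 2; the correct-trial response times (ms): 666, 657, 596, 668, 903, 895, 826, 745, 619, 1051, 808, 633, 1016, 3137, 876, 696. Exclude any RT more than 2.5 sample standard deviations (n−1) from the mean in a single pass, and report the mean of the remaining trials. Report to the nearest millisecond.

777 ms

n = 16, ΣRT = 14792, M = 924.500
Σ(x−M)² = 5521308.00; s = √(5521308.00/15) = 606.702
Cutoffs: 924.500 ± 2.5·606.702 → [-592.3, 2441.3]
Outside: 3137 → excluded.
Retained (n=15): Σ = 11655, mean = 11655/15 = 777.000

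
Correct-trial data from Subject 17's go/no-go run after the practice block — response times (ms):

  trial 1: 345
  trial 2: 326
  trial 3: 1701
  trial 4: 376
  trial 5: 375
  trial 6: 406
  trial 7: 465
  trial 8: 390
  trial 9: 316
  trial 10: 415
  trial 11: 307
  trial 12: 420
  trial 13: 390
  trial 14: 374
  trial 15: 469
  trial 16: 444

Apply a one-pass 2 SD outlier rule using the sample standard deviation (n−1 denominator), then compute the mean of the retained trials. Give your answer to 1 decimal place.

387.9 ms

n = 16, ΣRT = 7519, M = 469.938
Σ(x−M)² = 1652206.94; s = √(1652206.94/15) = 331.884
Cutoffs: 469.938 ± 2·331.884 → [-193.8, 1133.7]
Outside: 1701 → excluded.
Retained (n=15): Σ = 5818, mean = 5818/15 = 387.867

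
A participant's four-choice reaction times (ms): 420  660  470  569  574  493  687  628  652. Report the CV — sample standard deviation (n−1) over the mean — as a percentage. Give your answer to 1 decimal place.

n = 9, Σ = 5153, M = 572.5556
Σ(x−M)² = 70264.222; s = √(70264.222/8) = 93.7178
CV = 93.7178 / 572.5556 = 0.16368 = 16.368%

16.4%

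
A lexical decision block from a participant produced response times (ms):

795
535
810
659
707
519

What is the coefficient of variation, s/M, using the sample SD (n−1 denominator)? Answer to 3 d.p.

0.186

n = 6, Σ = 4025, M = 670.8333
Σ(x−M)² = 77736.833; s = √(77736.833/5) = 124.6891
CV = 124.6891 / 670.8333 = 0.18587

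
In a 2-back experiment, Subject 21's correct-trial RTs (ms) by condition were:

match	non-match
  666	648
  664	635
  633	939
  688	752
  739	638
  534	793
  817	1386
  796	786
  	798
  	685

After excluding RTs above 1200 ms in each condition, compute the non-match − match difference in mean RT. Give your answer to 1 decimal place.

49.4 ms

non-match: exclude 1386
M(match) = 5537/8 = 692.125
M(non-match) = 6674/9 = 741.556
Difference = 741.556 − 692.125 = 49.431 ms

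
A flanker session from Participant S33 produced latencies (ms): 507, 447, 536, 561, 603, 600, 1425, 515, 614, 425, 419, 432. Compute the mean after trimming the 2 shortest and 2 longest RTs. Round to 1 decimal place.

Sorted: 419, 425, 432, 447, 507, 515, 536, 561, 600, 603, 614, 1425
Drop lowest 2 (419, 425) and highest 2 (614, 1425)
Remaining (n=8): Σ = 4201, mean = 4201/8 = 525.125

525.1 ms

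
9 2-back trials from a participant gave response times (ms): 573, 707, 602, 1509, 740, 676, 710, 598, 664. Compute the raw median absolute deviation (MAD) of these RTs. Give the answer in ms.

64 ms

Sorted: 573, 598, 602, 664, 676, 707, 710, 740, 1509 → median = 676
|x − 676|: 103, 31, 74, 833, 64, 0, 34, 78, 12
Sorted deviations: 0, 12, 31, 34, 64, 74, 78, 103, 833 → MAD = 64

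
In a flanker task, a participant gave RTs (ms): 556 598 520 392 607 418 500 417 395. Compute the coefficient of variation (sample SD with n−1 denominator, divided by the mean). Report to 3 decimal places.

0.177

n = 9, Σ = 4403, M = 489.2222
Σ(x−M)² = 59845.556; s = √(59845.556/8) = 86.4910
CV = 86.4910 / 489.2222 = 0.17679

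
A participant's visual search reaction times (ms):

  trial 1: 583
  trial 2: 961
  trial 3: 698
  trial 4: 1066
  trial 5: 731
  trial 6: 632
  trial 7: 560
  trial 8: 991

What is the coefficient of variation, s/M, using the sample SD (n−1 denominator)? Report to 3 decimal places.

n = 8, Σ = 6222, M = 777.7500
Σ(x−M)² = 277275.500; s = √(277275.500/7) = 199.0246
CV = 199.0246 / 777.7500 = 0.25590

0.256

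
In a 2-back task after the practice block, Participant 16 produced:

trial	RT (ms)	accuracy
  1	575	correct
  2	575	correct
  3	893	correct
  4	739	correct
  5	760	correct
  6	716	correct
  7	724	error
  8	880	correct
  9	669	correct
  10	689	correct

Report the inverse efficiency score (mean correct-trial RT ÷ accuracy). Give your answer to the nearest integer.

Correct trials (n=9): 575, 575, 893, 739, 760, 716, 880, 669, 689
Mean correct RT = 6496/9 = 721.7778 ms
Proportion correct = 9/10
IES = 721.7778 / (9/10) = 801.975 ms

802 ms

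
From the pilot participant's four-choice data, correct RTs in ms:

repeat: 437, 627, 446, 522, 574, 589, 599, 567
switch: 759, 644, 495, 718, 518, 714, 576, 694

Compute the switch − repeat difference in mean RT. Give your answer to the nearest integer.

95 ms

M(repeat) = 4361/8 = 545.125
M(switch) = 5118/8 = 639.750
Difference = 639.750 − 545.125 = 94.625 ms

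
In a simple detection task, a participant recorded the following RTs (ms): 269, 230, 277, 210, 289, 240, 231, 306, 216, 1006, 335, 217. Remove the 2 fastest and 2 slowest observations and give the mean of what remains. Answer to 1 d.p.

257.4 ms

Sorted: 210, 216, 217, 230, 231, 240, 269, 277, 289, 306, 335, 1006
Drop lowest 2 (210, 216) and highest 2 (335, 1006)
Remaining (n=8): Σ = 2059, mean = 2059/8 = 257.375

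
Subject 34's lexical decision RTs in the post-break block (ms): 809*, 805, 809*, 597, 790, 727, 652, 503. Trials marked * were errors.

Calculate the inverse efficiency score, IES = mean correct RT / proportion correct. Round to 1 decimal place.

Correct trials (n=6): 805, 597, 790, 727, 652, 503
Mean correct RT = 4074/6 = 679.0000 ms
Proportion correct = 6/8
IES = 679.0000 / (6/8) = 905.333 ms

905.3 ms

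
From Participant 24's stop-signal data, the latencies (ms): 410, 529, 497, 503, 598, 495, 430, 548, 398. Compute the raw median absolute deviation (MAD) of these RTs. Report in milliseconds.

Sorted: 398, 410, 430, 495, 497, 503, 529, 548, 598 → median = 497
|x − 497|: 87, 32, 0, 6, 101, 2, 67, 51, 99
Sorted deviations: 0, 2, 6, 32, 51, 67, 87, 99, 101 → MAD = 51

51 ms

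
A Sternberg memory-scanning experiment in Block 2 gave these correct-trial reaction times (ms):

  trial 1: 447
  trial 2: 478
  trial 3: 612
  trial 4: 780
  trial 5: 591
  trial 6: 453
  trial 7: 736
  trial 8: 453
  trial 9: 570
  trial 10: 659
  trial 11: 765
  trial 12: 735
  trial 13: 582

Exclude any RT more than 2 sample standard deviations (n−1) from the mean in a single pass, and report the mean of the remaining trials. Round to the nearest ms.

605 ms

n = 13, ΣRT = 7861, M = 604.692
Σ(x−M)² = 182500.77; s = √(182500.77/12) = 123.322
Cutoffs: 604.692 ± 2·123.322 → [358.0, 851.3]
No RTs fall outside the cutoffs; all 13 retained. Mean = 7861/13 = 604.692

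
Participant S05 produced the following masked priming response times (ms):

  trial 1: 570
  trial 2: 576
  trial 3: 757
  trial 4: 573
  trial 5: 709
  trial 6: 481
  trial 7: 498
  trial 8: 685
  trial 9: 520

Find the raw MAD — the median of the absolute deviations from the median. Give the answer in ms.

75 ms

Sorted: 481, 498, 520, 570, 573, 576, 685, 709, 757 → median = 573
|x − 573|: 3, 3, 184, 0, 136, 92, 75, 112, 53
Sorted deviations: 0, 3, 3, 53, 75, 92, 112, 136, 184 → MAD = 75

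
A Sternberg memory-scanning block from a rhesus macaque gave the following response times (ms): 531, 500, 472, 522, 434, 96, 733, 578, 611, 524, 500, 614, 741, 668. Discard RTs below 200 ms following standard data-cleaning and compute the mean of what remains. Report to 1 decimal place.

Excluded: 96
Retained (n=13): Σ = 7428
Mean = 7428/13 = 571.3846

571.4 ms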